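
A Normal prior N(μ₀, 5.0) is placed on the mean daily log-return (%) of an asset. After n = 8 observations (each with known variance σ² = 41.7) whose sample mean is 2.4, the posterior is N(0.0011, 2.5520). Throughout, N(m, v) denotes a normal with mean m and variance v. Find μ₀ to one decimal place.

With known observation variance, the Normal–Normal posterior has precision τ_n = τ₀ + n/σ² and mean μ_n = (τ₀μ₀ + (n/σ²)x̄)/τ_n.
Here τ₀ = 1/5.0 = 0.200000 and τ_data = 8/41.7 = 0.191847, so τ_n = 0.391847.
Rearranging for μ₀: μ₀ = (μ_n·τ_n − τ_data·x̄)/τ₀ = (0.0011·0.391847 − 0.191847·2.4) / 0.200000 = -0.460002/0.200000 ≈ -2.3.

μ₀ = -2.3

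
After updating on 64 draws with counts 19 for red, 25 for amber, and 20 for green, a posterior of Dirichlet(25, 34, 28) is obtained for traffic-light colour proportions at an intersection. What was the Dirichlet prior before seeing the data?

For a Dirichlet(α) prior with multinomial counts c, the posterior is Dirichlet(α + c) componentwise.
Subtract each count from the matching posterior parameter: 25−19=6, 34−25=9, 28−20=8.

Dirichlet(6, 9, 8)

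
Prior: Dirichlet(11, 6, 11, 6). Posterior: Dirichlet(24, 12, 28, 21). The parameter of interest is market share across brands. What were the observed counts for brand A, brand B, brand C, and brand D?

counts (13, 6, 17, 15)

For a Dirichlet(α) prior with multinomial counts c, the posterior is Dirichlet(α + c) componentwise.
Counts are posterior − prior componentwise: 24−11=13, 12−6=6, 28−11=17, 21−6=15.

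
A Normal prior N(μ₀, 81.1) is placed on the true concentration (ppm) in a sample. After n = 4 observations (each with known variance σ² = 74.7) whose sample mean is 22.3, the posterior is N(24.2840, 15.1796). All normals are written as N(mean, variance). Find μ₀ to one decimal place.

With known observation variance, the Normal–Normal posterior has precision τ_n = τ₀ + n/σ² and mean μ_n = (τ₀μ₀ + (n/σ²)x̄)/τ_n.
Here τ₀ = 1/81.1 = 0.012330 and τ_data = 4/74.7 = 0.053548, so τ_n = 0.065878.
Rearranging for μ₀: μ₀ = (μ_n·τ_n − τ_data·x̄)/τ₀ = (24.2840·0.065878 − 0.053548·22.3) / 0.012330 = 0.405661/0.012330 ≈ 32.9.

μ₀ = 32.9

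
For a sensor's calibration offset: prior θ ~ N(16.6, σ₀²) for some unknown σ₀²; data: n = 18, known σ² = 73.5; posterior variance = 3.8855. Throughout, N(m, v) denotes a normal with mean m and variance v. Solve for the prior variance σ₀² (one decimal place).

For the Normal–Normal model with known σ², precisions add: τ_n = τ₀ + n/σ².
So 1/σ₀² = 1/3.8855 − 18/73.5 = 0.257367 − 0.244898 = 0.012469.
Hence σ₀² = 1/0.012469 ≈ 80.2.

σ₀² = 80.2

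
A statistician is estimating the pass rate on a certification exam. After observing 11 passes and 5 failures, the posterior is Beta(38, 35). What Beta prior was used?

Under Beta–binomial conjugacy the posterior parameters are (α+s, β+f).
So α = 38 − 11 = 27 and β = 35 − 5 = 30.

Beta(27, 30)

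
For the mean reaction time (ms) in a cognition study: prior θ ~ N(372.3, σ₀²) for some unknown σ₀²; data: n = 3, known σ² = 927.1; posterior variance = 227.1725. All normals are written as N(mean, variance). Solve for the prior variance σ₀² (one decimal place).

σ₀² = 857.6

Posterior precision equals prior precision plus data precision: 1/σ_n² = 1/σ₀² + n/σ².
So 1/σ₀² = 1/227.1725 − 3/927.1 = 0.004402 − 0.003236 = 0.001166.
Hence σ₀² = 1/0.001166 ≈ 857.6.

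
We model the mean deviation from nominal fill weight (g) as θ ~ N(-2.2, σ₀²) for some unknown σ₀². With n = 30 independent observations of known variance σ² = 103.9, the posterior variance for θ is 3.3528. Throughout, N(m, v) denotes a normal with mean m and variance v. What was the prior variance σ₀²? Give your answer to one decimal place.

σ₀² = 105.1

For the Normal–Normal model with known σ², precisions add: τ_n = τ₀ + n/σ².
So 1/σ₀² = 1/3.3528 − 30/103.9 = 0.298258 − 0.288739 = 0.009519.
Hence σ₀² = 1/0.009519 ≈ 105.1.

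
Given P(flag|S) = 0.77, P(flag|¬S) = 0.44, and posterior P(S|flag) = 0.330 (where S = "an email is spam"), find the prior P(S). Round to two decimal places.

In odds form, posterior odds = prior odds × likelihood ratio, so prior odds = posterior odds ÷ LR.
Posterior odds = 0.330/(1−0.330) = 0.4925. LR = 0.77/0.44 = 1.7500.
Prior odds = 0.4925/1.7500 = 0.2814, so P(S) = 0.2814/(1+0.2814) ≈ 0.22.

P(S) = 0.22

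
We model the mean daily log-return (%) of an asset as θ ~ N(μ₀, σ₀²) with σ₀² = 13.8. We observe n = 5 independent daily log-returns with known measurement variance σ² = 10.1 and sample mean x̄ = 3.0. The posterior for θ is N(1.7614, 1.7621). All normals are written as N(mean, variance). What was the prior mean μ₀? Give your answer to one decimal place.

The posterior mean is a precision-weighted average: μ_n = (τ₀μ₀ + τ_data·x̄)/(τ₀+τ_data), with τ₀=1/σ₀² and τ_data=n/σ².
Here τ₀ = 1/13.8 = 0.072464 and τ_data = 5/10.1 = 0.495050, so τ_n = 0.567514.
Rearranging for μ₀: μ₀ = (μ_n·τ_n − τ_data·x̄)/τ₀ = (1.7614·0.567514 − 0.495050·3.0) / 0.072464 = -0.485531/0.072464 ≈ -6.7.

μ₀ = -6.7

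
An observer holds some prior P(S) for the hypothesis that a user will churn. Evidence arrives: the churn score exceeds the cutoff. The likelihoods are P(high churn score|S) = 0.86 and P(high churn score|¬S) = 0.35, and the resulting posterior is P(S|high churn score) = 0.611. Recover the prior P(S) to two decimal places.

In odds form, posterior odds = prior odds × likelihood ratio, so prior odds = posterior odds ÷ LR.
Posterior odds = 0.611/(1−0.611) = 1.5707. LR = 0.86/0.35 = 2.4571.
Prior odds = 1.5707/2.4571 = 0.6392, so P(S) = 0.6392/(1+0.6392) ≈ 0.39.

P(S) = 0.39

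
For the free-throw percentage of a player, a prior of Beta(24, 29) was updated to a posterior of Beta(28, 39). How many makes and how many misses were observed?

4 makes and 10 misses

A Beta(α, β) prior with s successes and f failures in binomial data gives a Beta(α+s, β+f) posterior.
So s = 28 − 24 = 4 and f = 39 − 29 = 10.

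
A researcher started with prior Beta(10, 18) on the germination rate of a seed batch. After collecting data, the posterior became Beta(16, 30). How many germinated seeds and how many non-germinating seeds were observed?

Under Beta–binomial conjugacy the posterior parameters are (a+s, b+f).
Match parameters: s=16−10=6, f=30−18=12.

6 germinated seeds and 12 non-germinating seeds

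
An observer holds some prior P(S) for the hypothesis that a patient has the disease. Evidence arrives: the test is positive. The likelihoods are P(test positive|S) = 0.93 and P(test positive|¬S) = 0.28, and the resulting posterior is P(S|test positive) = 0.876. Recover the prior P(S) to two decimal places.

In odds form, posterior odds = prior odds × likelihood ratio, so prior odds = posterior odds ÷ LR.
Posterior odds = 0.876/(1−0.876) = 7.0645. LR = 0.93/0.28 = 3.3214.
Prior odds = 7.0645/3.3214 = 2.1270, so P(S) = 2.1270/(1+2.1270) ≈ 0.68.

P(S) = 0.68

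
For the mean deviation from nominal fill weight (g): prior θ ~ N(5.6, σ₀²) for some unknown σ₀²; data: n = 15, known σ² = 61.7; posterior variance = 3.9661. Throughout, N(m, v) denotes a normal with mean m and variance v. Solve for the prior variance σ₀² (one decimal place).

Posterior precision equals prior precision plus data precision: 1/σ_n² = 1/σ₀² + n/σ².
So 1/σ₀² = 1/3.9661 − 15/61.7 = 0.252137 − 0.243112 = 0.009025.
Hence σ₀² = 1/0.009025 ≈ 110.8.

σ₀² = 110.8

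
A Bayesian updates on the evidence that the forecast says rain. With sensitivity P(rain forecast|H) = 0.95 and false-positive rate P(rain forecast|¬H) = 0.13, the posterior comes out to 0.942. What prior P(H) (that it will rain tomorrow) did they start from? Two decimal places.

In odds form, posterior odds = prior odds × likelihood ratio, so prior odds = posterior odds ÷ LR.
Posterior odds = 0.942/(1−0.942) = 16.2414. LR = 0.95/0.13 = 7.3077.
Prior odds = 16.2414/7.3077 = 2.2225, so P(H) = 2.2225/(1+2.2225) ≈ 0.69.

P(H) = 0.69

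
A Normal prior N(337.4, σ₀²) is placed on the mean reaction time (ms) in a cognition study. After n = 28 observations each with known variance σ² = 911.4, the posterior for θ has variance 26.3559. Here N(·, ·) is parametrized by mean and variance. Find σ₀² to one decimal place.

σ₀² = 138.5

Posterior precision equals prior precision plus data precision: 1/σ_n² = 1/σ₀² + n/σ².
So 1/σ₀² = 1/26.3559 − 28/911.4 = 0.037942 − 0.030722 = 0.007220.
Hence σ₀² = 1/0.007220 ≈ 138.5.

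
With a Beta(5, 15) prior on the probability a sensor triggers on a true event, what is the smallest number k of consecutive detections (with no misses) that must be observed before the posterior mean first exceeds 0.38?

k = 5

After k detections and 0 misses the posterior is Beta(5+k, 15), with mean (5+k)/(5+15+k).
Set (5+k)/(20+k) > 0.38 and solve: k > (0.38·20 − 5)/(1 − 0.38) = 4.194.
The smallest integer exceeding 4.194 is 5.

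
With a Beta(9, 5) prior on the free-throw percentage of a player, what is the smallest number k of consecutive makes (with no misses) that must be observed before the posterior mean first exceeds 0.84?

k = 18

After k makes and 0 misses the posterior is Beta(9+k, 5), with mean (9+k)/(9+5+k).
Set (9+k)/(14+k) > 0.84 and solve: k > (0.84·14 − 9)/(1 − 0.84) = 17.250.
The smallest integer exceeding 17.250 is 18.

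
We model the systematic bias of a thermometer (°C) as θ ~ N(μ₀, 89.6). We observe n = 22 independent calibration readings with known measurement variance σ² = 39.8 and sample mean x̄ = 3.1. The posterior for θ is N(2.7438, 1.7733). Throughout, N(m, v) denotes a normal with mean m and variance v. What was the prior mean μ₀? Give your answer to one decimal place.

μ₀ = -14.9

The posterior mean is a precision-weighted average: μ_n = (τ₀μ₀ + τ_data·x̄)/(τ₀+τ_data), with τ₀=1/σ₀² and τ_data=n/σ².
Here τ₀ = 1/89.6 = 0.011161 and τ_data = 22/39.8 = 0.552764, so τ_n = 0.563925.
Rearranging for μ₀: μ₀ = (μ_n·τ_n − τ_data·x̄)/τ₀ = (2.7438·0.563925 − 0.552764·3.1) / 0.011161 = -0.166271/0.011161 ≈ -14.9.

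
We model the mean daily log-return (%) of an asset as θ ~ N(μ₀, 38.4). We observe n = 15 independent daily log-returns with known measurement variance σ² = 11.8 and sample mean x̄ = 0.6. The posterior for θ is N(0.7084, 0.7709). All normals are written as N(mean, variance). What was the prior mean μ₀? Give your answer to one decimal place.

The posterior mean is a precision-weighted average: μ_n = (τ₀μ₀ + τ_data·x̄)/(τ₀+τ_data), with τ₀=1/σ₀² and τ_data=n/σ².
Here τ₀ = 1/38.4 = 0.026042 and τ_data = 15/11.8 = 1.271186, so τ_n = 1.297228.
Rearranging for μ₀: μ₀ = (μ_n·τ_n − τ_data·x̄)/τ₀ = (0.7084·1.297228 − 1.271186·0.6) / 0.026042 = 0.156245/0.026042 ≈ 6.0.

μ₀ = 6.0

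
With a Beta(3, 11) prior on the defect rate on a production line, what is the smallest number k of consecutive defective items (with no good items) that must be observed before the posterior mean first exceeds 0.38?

k = 4

After k defective items and 0 good items the posterior is Beta(3+k, 11), with mean (3+k)/(3+11+k).
Set (3+k)/(14+k) > 0.38 and solve: k > (0.38·14 − 3)/(1 − 0.38) = 3.742.
The smallest integer exceeding 3.742 is 4, and checking k=4: (7)/(18) = 0.3889 > 0.38.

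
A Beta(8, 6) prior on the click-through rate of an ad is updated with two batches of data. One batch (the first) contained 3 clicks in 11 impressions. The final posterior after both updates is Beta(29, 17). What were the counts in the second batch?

18 clicks and 3 non-clicks

Because Beta–binomial updating is additive in the counts, the combined data contributed (α_post−α_prior, β_post−β_prior) successes and failures.
Total across both batches: 29−8=21 clicks, 17−6=11 non-clicks.
Subtract the first batch: 21−3=18 clicks and 11−8=3 non-clicks.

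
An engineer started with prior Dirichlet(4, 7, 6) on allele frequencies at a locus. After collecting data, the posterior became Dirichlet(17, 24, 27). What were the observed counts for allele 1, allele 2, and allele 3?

For a Dirichlet(α) prior with multinomial counts c, the posterior is Dirichlet(α + c) componentwise.
Counts are posterior − prior componentwise: 17−4=13, 24−7=17, 27−6=21.

counts (13, 17, 21)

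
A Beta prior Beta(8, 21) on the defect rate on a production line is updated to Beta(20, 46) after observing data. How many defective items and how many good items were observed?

Beta is conjugate to the binomial likelihood: posterior = Beta(α+s, β+f).
So s = 20 − 8 = 12 and f = 46 − 21 = 25.

12 defective items and 25 good items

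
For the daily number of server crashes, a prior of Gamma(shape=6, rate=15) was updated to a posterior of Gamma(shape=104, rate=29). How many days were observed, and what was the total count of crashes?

A Gamma(α, β) prior (rate parametrization) on a Poisson rate with n observations summing to S gives posterior Gamma(α+S, β+n).
Matching: Σxᵢ = 104 − 6 = 98 and n = 29 − 15 = 14.

n = 14 days with total 98 crashes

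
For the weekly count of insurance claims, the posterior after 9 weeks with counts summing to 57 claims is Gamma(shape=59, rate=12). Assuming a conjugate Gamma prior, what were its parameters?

A Gamma(α, β) prior (rate parametrization) on a Poisson rate with n observations summing to S gives posterior Gamma(α+S, β+n).
So α = 59 − 57 = 2 and β = 12 − 9 = 3.

Gamma(shape=2, rate=3)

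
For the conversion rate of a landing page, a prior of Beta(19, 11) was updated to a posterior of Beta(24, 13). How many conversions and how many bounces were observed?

Under Beta–binomial conjugacy the posterior parameters are (α+s, β+f).
So s = 24 − 19 = 5 and f = 13 − 11 = 2.

5 conversions and 2 bounces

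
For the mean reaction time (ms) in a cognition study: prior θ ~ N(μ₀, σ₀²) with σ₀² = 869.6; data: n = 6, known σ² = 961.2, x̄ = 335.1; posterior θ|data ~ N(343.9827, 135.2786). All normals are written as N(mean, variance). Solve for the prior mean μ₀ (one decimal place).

μ₀ = 392.2

The posterior mean is a precision-weighted average: μ_n = (τ₀μ₀ + τ_data·x̄)/(τ₀+τ_data), with τ₀=1/σ₀² and τ_data=n/σ².
Here τ₀ = 1/869.6 = 0.001150 and τ_data = 6/961.2 = 0.006242, so τ_n = 0.007392.
Rearranging for μ₀: μ₀ = (μ_n·τ_n − τ_data·x̄)/τ₀ = (343.9827·0.007392 − 0.006242·335.1) / 0.001150 = 0.451026/0.001150 ≈ 392.2.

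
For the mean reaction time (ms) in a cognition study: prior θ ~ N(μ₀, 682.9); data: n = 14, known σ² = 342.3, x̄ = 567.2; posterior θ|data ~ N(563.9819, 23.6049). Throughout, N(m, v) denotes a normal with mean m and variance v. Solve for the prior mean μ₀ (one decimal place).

With known observation variance, the Normal–Normal posterior has precision τ_n = τ₀ + n/σ² and mean μ_n = (τ₀μ₀ + (n/σ²)x̄)/τ_n.
Here τ₀ = 1/682.9 = 0.001464 and τ_data = 14/342.3 = 0.040900, so τ_n = 0.042364.
Rearranging for μ₀: μ₀ = (μ_n·τ_n − τ_data·x̄)/τ₀ = (563.9819·0.042364 − 0.040900·567.2) / 0.001464 = 0.694049/0.001464 ≈ 474.1.

μ₀ = 474.1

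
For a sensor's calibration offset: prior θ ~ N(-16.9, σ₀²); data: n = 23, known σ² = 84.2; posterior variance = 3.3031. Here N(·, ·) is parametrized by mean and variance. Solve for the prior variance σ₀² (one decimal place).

For the Normal–Normal model with known σ², precisions add: τ_n = τ₀ + n/σ².
So 1/σ₀² = 1/3.3031 − 23/84.2 = 0.302746 − 0.273159 = 0.029587.
Hence σ₀² = 1/0.029587 ≈ 33.8.

σ₀² = 33.8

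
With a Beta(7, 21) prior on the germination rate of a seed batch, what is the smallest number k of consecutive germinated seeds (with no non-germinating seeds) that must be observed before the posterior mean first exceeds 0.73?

After k germinated seeds and 0 non-germinating seeds the posterior is Beta(7+k, 21), with mean (7+k)/(7+21+k).
Set (7+k)/(28+k) > 0.73 and solve: k > (0.73·28 − 7)/(1 − 0.73) = 49.778.
The smallest integer exceeding 49.778 is 50.

k = 50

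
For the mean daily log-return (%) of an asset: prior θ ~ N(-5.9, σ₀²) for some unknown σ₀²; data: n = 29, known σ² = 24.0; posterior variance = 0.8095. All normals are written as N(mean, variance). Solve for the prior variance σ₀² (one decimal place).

σ₀² = 37.0

For the Normal–Normal model with known σ², precisions add: τ_n = τ₀ + n/σ².
So 1/σ₀² = 1/0.8095 − 29/24.0 = 1.235330 − 1.208333 = 0.026997.
Hence σ₀² = 1/0.026997 ≈ 37.0.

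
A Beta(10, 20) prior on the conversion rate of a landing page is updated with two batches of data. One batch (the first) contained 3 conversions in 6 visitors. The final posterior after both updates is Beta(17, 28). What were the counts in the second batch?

4 conversions and 5 bounces

Because Beta–binomial updating is additive in the counts, the combined data contributed (α_post−α_prior, β_post−β_prior) successes and failures.
Total across both batches: 17−10=7 conversions, 28−20=8 bounces.
Subtract the first batch: 7−3=4 conversions and 8−3=5 bounces.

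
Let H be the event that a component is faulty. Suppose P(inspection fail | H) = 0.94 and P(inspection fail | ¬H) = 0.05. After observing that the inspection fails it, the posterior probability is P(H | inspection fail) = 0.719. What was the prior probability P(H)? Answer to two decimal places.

P(H) = 0.12

Bayes' rule in odds form gives O(H|E) = O(H)·[P(E|H)/P(E|¬H)], hence O(H) = O(H|E)/LR.
Posterior odds = 0.719/(1−0.719) = 2.5587. LR = 0.94/0.05 = 18.8000.
Prior odds = 2.5587/18.8000 = 0.1361, so P(H) = 0.1361/(1+0.1361) ≈ 0.12.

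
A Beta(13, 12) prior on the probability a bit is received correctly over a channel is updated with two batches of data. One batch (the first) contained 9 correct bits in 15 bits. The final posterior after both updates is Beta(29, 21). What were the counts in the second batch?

7 correct bits and 3 errors

Because Beta–binomial updating is additive in the counts, the combined data contributed (α_post−α_prior, β_post−β_prior) successes and failures.
Total across both batches: 29−13=16 correct bits, 21−12=9 errors.
Subtract the first batch: 16−9=7 correct bits and 9−6=3 errors.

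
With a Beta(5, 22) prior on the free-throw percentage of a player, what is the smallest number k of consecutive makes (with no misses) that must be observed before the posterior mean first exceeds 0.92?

k = 249

After k makes and 0 misses the posterior is Beta(5+k, 22), with mean (5+k)/(5+22+k).
Set (5+k)/(27+k) > 0.92 and solve: k > (0.92·27 − 5)/(1 − 0.92) = 248.000.
The smallest integer exceeding 248.000 is 249, and checking k=249: (254)/(276) = 0.9203 > 0.92.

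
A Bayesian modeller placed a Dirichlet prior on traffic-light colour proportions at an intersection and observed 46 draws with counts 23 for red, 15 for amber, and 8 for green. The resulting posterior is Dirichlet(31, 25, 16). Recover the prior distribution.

Dirichlet(8, 10, 8)

For a Dirichlet(α) prior with multinomial counts c, the posterior is Dirichlet(α + c) componentwise.
Subtract each count from the matching posterior parameter: 31−23=8, 25−15=10, 16−8=8.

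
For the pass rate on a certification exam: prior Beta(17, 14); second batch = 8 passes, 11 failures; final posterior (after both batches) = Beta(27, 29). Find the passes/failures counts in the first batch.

Sequential conjugate updates are equivalent to a single update on the pooled data, so total successes = posterior α − prior α and total failures = posterior β − prior β.
Total across both batches: 27−17=10 passes, 29−14=15 failures.
Subtract the second batch: 10−8=2 passes and 15−11=4 failures.

2 passes and 4 failures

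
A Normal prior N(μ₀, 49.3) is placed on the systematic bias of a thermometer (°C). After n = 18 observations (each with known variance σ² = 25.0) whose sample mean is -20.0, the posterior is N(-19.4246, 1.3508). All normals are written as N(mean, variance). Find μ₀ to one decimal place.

μ₀ = 1.0

The posterior mean is a precision-weighted average: μ_n = (τ₀μ₀ + τ_data·x̄)/(τ₀+τ_data), with τ₀=1/σ₀² and τ_data=n/σ².
Here τ₀ = 1/49.3 = 0.020284 and τ_data = 18/25.0 = 0.720000, so τ_n = 0.740284.
Rearranging for μ₀: μ₀ = (μ_n·τ_n − τ_data·x̄)/τ₀ = (-19.4246·0.740284 − 0.720000·-20.0) / 0.020284 = 0.020279/0.020284 ≈ 1.0.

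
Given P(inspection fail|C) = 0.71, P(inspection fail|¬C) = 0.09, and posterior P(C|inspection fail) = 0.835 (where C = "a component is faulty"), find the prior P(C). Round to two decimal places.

P(C) = 0.39

In odds form, posterior odds = prior odds × likelihood ratio, so prior odds = posterior odds ÷ LR.
Posterior odds = 0.835/(1−0.835) = 5.0606. LR = 0.71/0.09 = 7.8889.
Prior odds = 5.0606/7.8889 = 0.6415, so P(C) = 0.6415/(1+0.6415) ≈ 0.39.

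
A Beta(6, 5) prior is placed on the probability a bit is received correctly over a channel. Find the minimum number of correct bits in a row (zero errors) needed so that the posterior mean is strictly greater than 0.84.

After k correct bits and 0 errors the posterior is Beta(6+k, 5), with mean (6+k)/(6+5+k).
Set (6+k)/(11+k) > 0.84 and solve: k > (0.84·11 − 6)/(1 − 0.84) = 20.250.
The smallest integer exceeding 20.250 is 21.

k = 21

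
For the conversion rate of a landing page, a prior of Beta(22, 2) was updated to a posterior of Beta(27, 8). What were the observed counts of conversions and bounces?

Beta is conjugate to the binomial likelihood: posterior = Beta(a+s, b+f).
So s = 27 − 22 = 5 and f = 8 − 2 = 6.

5 conversions and 6 bounces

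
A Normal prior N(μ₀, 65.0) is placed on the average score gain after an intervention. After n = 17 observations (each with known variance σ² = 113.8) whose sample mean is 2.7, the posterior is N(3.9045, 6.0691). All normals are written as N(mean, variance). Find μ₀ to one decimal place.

μ₀ = 15.6

The posterior mean is a precision-weighted average: μ_n = (τ₀μ₀ + τ_data·x̄)/(τ₀+τ_data), with τ₀=1/σ₀² and τ_data=n/σ².
Here τ₀ = 1/65.0 = 0.015385 and τ_data = 17/113.8 = 0.149385, so τ_n = 0.164770.
Rearranging for μ₀: μ₀ = (μ_n·τ_n − τ_data·x̄)/τ₀ = (3.9045·0.164770 − 0.149385·2.7) / 0.015385 = 0.240005/0.015385 ≈ 15.6.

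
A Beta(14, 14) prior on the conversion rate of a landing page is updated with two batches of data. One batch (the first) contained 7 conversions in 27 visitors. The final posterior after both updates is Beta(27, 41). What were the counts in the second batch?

6 conversions and 7 bounces

Sequential conjugate updates are equivalent to a single update on the pooled data, so total successes = posterior α − prior α and total failures = posterior β − prior β.
Total across both batches: 27−14=13 conversions, 41−14=27 bounces.
Subtract the first batch: 13−7=6 conversions and 27−20=7 bounces.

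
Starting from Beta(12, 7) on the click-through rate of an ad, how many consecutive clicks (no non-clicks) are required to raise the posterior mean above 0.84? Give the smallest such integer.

After k clicks and 0 non-clicks the posterior is Beta(12+k, 7), with mean (12+k)/(12+7+k).
Set (12+k)/(19+k) > 0.84 and solve: k > (0.84·19 − 12)/(1 − 0.84) = 24.750.
The smallest integer exceeding 24.750 is 25, and checking k=25: (37)/(44) = 0.8409 > 0.84.

k = 25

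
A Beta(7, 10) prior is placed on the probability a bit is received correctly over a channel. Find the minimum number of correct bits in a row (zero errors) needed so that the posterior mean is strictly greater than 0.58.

k = 7

After k correct bits and 0 errors the posterior is Beta(7+k, 10), with mean (7+k)/(7+10+k).
Set (7+k)/(17+k) > 0.58 and solve: k > (0.58·17 − 7)/(1 − 0.58) = 6.810.
The smallest integer exceeding 6.810 is 7, and checking k=7: (14)/(24) = 0.5833 > 0.58.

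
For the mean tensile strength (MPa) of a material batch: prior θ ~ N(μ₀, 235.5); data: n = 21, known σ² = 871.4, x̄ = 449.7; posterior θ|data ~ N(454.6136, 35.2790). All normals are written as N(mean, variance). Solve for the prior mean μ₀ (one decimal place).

μ₀ = 482.5

The posterior mean is a precision-weighted average: μ_n = (τ₀μ₀ + τ_data·x̄)/(τ₀+τ_data), with τ₀=1/σ₀² and τ_data=n/σ².
Here τ₀ = 1/235.5 = 0.004246 and τ_data = 21/871.4 = 0.024099, so τ_n = 0.028345.
Rearranging for μ₀: μ₀ = (μ_n·τ_n − τ_data·x̄)/τ₀ = (454.6136·0.028345 − 0.024099·449.7) / 0.004246 = 2.048702/0.004246 ≈ 482.5.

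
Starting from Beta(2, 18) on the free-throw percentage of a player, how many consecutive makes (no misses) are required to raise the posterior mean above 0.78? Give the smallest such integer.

k = 62

After k makes and 0 misses the posterior is Beta(2+k, 18), with mean (2+k)/(2+18+k).
Set (2+k)/(20+k) > 0.78 and solve: k > (0.78·20 − 2)/(1 − 0.78) = 61.818.
The smallest integer exceeding 61.818 is 62, and checking k=62: (64)/(82) = 0.7805 > 0.78.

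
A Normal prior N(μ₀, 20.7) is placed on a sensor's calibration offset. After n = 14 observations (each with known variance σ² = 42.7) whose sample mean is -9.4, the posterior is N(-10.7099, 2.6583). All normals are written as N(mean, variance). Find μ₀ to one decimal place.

μ₀ = -19.6

With known observation variance, the Normal–Normal posterior has precision τ_n = τ₀ + n/σ² and mean μ_n = (τ₀μ₀ + (n/σ²)x̄)/τ_n.
Here τ₀ = 1/20.7 = 0.048309 and τ_data = 14/42.7 = 0.327869, so τ_n = 0.376178.
Rearranging for μ₀: μ₀ = (μ_n·τ_n − τ_data·x̄)/τ₀ = (-10.7099·0.376178 − 0.327869·-9.4) / 0.048309 = -0.946860/0.048309 ≈ -19.6.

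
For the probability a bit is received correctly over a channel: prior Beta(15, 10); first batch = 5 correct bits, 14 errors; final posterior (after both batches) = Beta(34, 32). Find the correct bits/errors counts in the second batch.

Sequential conjugate updates are equivalent to a single update on the pooled data, so total successes = posterior α − prior α and total failures = posterior β − prior β.
Total across both batches: 34−15=19 correct bits, 32−10=22 errors.
Subtract the first batch: 19−5=14 correct bits and 22−14=8 errors.

14 correct bits and 8 errors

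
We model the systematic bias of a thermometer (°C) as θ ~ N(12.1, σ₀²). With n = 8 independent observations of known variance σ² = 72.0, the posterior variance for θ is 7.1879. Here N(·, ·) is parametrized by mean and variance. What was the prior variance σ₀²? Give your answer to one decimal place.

σ₀² = 35.7

Posterior precision equals prior precision plus data precision: 1/σ_n² = 1/σ₀² + n/σ².
So 1/σ₀² = 1/7.1879 − 8/72.0 = 0.139123 − 0.111111 = 0.028012.
Hence σ₀² = 1/0.028012 ≈ 35.7.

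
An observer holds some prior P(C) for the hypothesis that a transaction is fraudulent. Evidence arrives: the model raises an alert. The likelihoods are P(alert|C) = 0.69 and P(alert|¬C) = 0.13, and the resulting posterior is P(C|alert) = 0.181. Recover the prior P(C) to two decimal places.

P(C) = 0.04

In odds form, posterior odds = prior odds × likelihood ratio, so prior odds = posterior odds ÷ LR.
Posterior odds = 0.181/(1−0.181) = 0.2210. LR = 0.69/0.13 = 5.3077.
Prior odds = 0.2210/5.3077 = 0.0416, so P(C) = 0.0416/(1+0.0416) ≈ 0.04.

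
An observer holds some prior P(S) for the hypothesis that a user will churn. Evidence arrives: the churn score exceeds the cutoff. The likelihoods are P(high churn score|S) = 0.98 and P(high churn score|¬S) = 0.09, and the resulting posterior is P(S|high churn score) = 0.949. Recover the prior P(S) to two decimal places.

P(S) = 0.63

In odds form, posterior odds = prior odds × likelihood ratio, so prior odds = posterior odds ÷ LR.
Posterior odds = 0.949/(1−0.949) = 18.6078. LR = 0.98/0.09 = 10.8889.
Prior odds = 18.6078/10.8889 = 1.7089, so P(S) = 1.7089/(1+1.7089) ≈ 0.63.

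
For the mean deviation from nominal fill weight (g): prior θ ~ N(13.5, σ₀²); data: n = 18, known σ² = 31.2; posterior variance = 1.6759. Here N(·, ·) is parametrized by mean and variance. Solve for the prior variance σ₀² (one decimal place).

Posterior precision equals prior precision plus data precision: 1/σ_n² = 1/σ₀² + n/σ².
So 1/σ₀² = 1/1.6759 − 18/31.2 = 0.596694 − 0.576923 = 0.019771.
Hence σ₀² = 1/0.019771 ≈ 50.6.

σ₀² = 50.6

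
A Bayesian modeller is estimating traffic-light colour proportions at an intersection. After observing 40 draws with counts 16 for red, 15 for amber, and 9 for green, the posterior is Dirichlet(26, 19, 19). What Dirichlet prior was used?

Dirichlet(10, 4, 10)

For a Dirichlet(α) prior with multinomial counts c, the posterior is Dirichlet(α + c) componentwise.
Subtract each count from the matching posterior parameter: 26−16=10, 19−15=4, 19−9=10.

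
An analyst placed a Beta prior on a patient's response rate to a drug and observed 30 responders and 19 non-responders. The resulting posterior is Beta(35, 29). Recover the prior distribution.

A Beta(a, b) prior with s successes and f failures in binomial data gives a Beta(a+s, b+f) posterior.
Subtract the data counts: 35−30=5, 29−19=10.

Beta(5, 10)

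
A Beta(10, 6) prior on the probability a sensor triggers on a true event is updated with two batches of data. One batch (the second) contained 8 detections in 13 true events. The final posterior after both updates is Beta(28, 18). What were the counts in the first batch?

Because Beta–binomial updating is additive in the counts, the combined data contributed (α_post−α_prior, β_post−β_prior) successes and failures.
Total across both batches: 28−10=18 detections, 18−6=12 misses.
Subtract the second batch: 18−8=10 detections and 12−5=7 misses.

10 detections and 7 misses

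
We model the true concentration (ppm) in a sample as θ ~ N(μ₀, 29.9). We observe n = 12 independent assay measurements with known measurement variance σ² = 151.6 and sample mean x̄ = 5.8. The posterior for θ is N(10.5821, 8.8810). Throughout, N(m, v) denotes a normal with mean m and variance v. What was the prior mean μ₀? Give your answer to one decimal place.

With known observation variance, the Normal–Normal posterior has precision τ_n = τ₀ + n/σ² and mean μ_n = (τ₀μ₀ + (n/σ²)x̄)/τ_n.
Here τ₀ = 1/29.9 = 0.033445 and τ_data = 12/151.6 = 0.079156, so τ_n = 0.112601.
Rearranging for μ₀: μ₀ = (μ_n·τ_n − τ_data·x̄)/τ₀ = (10.5821·0.112601 − 0.079156·5.8) / 0.033445 = 0.732450/0.033445 ≈ 21.9.

μ₀ = 21.9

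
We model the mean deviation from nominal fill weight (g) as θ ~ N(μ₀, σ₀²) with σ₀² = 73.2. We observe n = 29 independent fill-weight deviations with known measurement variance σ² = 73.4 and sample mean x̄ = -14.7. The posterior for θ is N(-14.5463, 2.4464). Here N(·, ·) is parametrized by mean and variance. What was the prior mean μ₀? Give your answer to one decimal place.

With known observation variance, the Normal–Normal posterior has precision τ_n = τ₀ + n/σ² and mean μ_n = (τ₀μ₀ + (n/σ²)x̄)/τ_n.
Here τ₀ = 1/73.2 = 0.013661 and τ_data = 29/73.4 = 0.395095, so τ_n = 0.408756.
Rearranging for μ₀: μ₀ = (μ_n·τ_n − τ_data·x̄)/τ₀ = (-14.5463·0.408756 − 0.395095·-14.7) / 0.013661 = -0.137991/0.013661 ≈ -10.1.

μ₀ = -10.1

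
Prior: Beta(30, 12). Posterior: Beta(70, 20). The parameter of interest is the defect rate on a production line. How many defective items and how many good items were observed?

Beta is conjugate to the binomial likelihood: posterior = Beta(a+s, b+f).
Match parameters: s=70−30=40, f=20−12=8.

40 defective items and 8 good items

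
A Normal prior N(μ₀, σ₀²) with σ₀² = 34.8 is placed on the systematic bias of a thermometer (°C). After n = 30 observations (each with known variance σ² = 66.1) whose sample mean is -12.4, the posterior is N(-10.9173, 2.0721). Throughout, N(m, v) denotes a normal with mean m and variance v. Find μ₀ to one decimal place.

μ₀ = 12.5

With known observation variance, the Normal–Normal posterior has precision τ_n = τ₀ + n/σ² and mean μ_n = (τ₀μ₀ + (n/σ²)x̄)/τ_n.
Here τ₀ = 1/34.8 = 0.028736 and τ_data = 30/66.1 = 0.453858, so τ_n = 0.482594.
Rearranging for μ₀: μ₀ = (μ_n·τ_n − τ_data·x̄)/τ₀ = (-10.9173·0.482594 − 0.453858·-12.4) / 0.028736 = 0.359216/0.028736 ≈ 12.5.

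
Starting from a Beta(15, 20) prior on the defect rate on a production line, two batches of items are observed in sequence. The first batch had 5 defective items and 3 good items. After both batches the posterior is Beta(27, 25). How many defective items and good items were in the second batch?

7 defective items and 2 good items

Because Beta–binomial updating is additive in the counts, the combined data contributed (α_post−α_prior, β_post−β_prior) successes and failures.
Total across both batches: 27−15=12 defective items, 25−20=5 good items.
Subtract the first batch: 12−5=7 defective items and 5−3=2 good items.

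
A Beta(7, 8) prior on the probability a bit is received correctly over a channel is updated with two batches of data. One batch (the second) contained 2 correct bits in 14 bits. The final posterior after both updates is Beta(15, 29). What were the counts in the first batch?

Because Beta–binomial updating is additive in the counts, the combined data contributed (α_post−α_prior, β_post−β_prior) successes and failures.
Total across both batches: 15−7=8 correct bits, 29−8=21 errors.
Subtract the second batch: 8−2=6 correct bits and 21−12=9 errors.

6 correct bits and 9 errors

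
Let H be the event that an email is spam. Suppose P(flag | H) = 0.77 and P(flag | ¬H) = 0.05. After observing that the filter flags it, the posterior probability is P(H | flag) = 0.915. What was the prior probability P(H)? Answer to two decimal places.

Bayes' rule in odds form gives O(H|E) = O(H)·[P(E|H)/P(E|¬H)], hence O(H) = O(H|E)/LR.
Posterior odds = 0.915/(1−0.915) = 10.7647. LR = 0.77/0.05 = 15.4000.
Prior odds = 10.7647/15.4000 = 0.6990, so P(H) = 0.6990/(1+0.6990) ≈ 0.41.

P(H) = 0.41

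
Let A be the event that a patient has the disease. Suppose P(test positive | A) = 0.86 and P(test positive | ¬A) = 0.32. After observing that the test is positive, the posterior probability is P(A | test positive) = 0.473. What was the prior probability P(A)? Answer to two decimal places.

In odds form, posterior odds = prior odds × likelihood ratio, so prior odds = posterior odds ÷ LR.
Posterior odds = 0.473/(1−0.473) = 0.8975. LR = 0.86/0.32 = 2.6875.
Prior odds = 0.8975/2.6875 = 0.3340, so P(A) = 0.3340/(1+0.3340) ≈ 0.25.

P(A) = 0.25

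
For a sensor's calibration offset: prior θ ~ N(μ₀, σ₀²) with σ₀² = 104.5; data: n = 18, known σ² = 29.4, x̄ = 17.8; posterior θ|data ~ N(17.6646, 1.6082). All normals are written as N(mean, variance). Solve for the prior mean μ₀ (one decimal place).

μ₀ = 9.0

With known observation variance, the Normal–Normal posterior has precision τ_n = τ₀ + n/σ² and mean μ_n = (τ₀μ₀ + (n/σ²)x̄)/τ_n.
Here τ₀ = 1/104.5 = 0.009569 and τ_data = 18/29.4 = 0.612245, so τ_n = 0.621814.
Rearranging for μ₀: μ₀ = (μ_n·τ_n − τ_data·x̄)/τ₀ = (17.6646·0.621814 − 0.612245·17.8) / 0.009569 = 0.086135/0.009569 ≈ 9.0.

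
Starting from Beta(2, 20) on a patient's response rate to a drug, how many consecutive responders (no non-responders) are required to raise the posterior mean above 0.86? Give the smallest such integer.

After k responders and 0 non-responders the posterior is Beta(2+k, 20), with mean (2+k)/(2+20+k).
Set (2+k)/(22+k) > 0.86 and solve: k > (0.86·22 − 2)/(1 − 0.86) = 120.857.
The smallest integer exceeding 120.857 is 121.

k = 121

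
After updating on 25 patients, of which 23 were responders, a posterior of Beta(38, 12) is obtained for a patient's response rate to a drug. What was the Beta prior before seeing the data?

Under Beta–binomial conjugacy the posterior parameters are (α+s, β+f).
Subtract the data counts: 38−23=15, 12−2=10.

Beta(15, 10)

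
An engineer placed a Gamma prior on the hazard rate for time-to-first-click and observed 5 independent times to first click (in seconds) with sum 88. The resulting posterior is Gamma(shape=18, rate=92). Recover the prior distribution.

Gamma(shape=13, rate=4)

For an exponential likelihood with a Gamma(α, β) prior on the rate, n observations with total T give posterior Gamma(α+n, β+T).
So α = 18 − 5 = 13 and β = 92 − 88 = 4.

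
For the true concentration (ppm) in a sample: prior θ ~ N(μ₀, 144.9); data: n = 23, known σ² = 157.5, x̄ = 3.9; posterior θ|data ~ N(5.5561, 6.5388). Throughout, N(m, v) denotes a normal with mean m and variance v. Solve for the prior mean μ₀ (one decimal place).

μ₀ = 40.6

The posterior mean is a precision-weighted average: μ_n = (τ₀μ₀ + τ_data·x̄)/(τ₀+τ_data), with τ₀=1/σ₀² and τ_data=n/σ².
Here τ₀ = 1/144.9 = 0.006901 and τ_data = 23/157.5 = 0.146032, so τ_n = 0.152933.
Rearranging for μ₀: μ₀ = (μ_n·τ_n − τ_data·x̄)/τ₀ = (5.5561·0.152933 − 0.146032·3.9) / 0.006901 = 0.280186/0.006901 ≈ 40.6.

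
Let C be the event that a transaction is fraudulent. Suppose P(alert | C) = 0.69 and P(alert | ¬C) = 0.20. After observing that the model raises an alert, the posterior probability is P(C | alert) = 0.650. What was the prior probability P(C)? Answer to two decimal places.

P(C) = 0.35

Bayes' rule in odds form gives O(C|E) = O(C)·[P(E|C)/P(E|¬C)], hence O(C) = O(C|E)/LR.
Posterior odds = 0.650/(1−0.650) = 1.8571. LR = 0.69/0.20 = 3.4500.
Prior odds = 1.8571/3.4500 = 0.5383, so P(C) = 0.5383/(1+0.5383) ≈ 0.35.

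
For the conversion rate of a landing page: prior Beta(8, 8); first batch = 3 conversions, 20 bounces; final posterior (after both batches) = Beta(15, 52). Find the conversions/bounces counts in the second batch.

Because Beta–binomial updating is additive in the counts, the combined data contributed (α_post−α_prior, β_post−β_prior) successes and failures.
Total across both batches: 15−8=7 conversions, 52−8=44 bounces.
Subtract the first batch: 7−3=4 conversions and 44−20=24 bounces.

4 conversions and 24 bounces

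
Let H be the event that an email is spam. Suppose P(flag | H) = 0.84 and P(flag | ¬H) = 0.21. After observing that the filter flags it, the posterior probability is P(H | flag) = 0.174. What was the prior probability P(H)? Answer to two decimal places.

P(H) = 0.05

In odds form, posterior odds = prior odds × likelihood ratio, so prior odds = posterior odds ÷ LR.
Posterior odds = 0.174/(1−0.174) = 0.2107. LR = 0.84/0.21 = 4.0000.
Prior odds = 0.2107/4.0000 = 0.0527, so P(H) = 0.0527/(1+0.0527) ≈ 0.05.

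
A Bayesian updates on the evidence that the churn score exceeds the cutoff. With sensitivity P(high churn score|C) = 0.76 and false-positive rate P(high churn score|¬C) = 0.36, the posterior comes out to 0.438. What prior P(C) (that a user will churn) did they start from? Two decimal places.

Bayes' rule in odds form gives O(C|E) = O(C)·[P(E|C)/P(E|¬C)], hence O(C) = O(C|E)/LR.
Posterior odds = 0.438/(1−0.438) = 0.7794. LR = 0.76/0.36 = 2.1111.
Prior odds = 0.7794/2.1111 = 0.3692, so P(C) = 0.3692/(1+0.3692) ≈ 0.27.

P(C) = 0.27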